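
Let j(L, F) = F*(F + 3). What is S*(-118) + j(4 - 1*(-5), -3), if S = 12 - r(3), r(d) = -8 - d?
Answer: -2714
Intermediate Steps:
j(L, F) = F*(3 + F)
S = 23 (S = 12 - (-8 - 1*3) = 12 - (-8 - 3) = 12 - 1*(-11) = 12 + 11 = 23)
S*(-118) + j(4 - 1*(-5), -3) = 23*(-118) - 3*(3 - 3) = -2714 - 3*0 = -2714 + 0 = -2714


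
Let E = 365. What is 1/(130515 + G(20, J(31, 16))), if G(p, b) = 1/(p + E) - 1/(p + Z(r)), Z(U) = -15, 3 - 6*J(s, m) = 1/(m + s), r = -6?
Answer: 385/50248199 ≈ 7.6620e-6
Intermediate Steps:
J(s, m) = ½ - 1/(6*(m + s))
G(p, b) = 1/(365 + p) - 1/(-15 + p) (G(p, b) = 1/(p + 365) - 1/(p - 15) = 1/(365 + p) - 1/(-15 + p))
1/(130515 + G(20, J(31, 16))) = 1/(130515 - 380/(-5475 + 20² + 350*20)) = 1/(130515 - 380/(-5475 + 400 + 7000)) = 1/(130515 - 380/1925) = 1/(130515 - 380*1/1925) = 1/(130515 - 76/385) = 1/(50248199/385) = 385/50248199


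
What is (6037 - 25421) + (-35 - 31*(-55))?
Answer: -17714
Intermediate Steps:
(6037 - 25421) + (-35 - 31*(-55)) = -19384 + (-35 + 1705) = -19384 + 1670 = -17714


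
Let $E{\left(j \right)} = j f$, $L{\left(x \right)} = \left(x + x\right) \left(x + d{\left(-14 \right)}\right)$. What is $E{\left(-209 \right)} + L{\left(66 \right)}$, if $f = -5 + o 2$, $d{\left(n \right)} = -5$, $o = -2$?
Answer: $9933$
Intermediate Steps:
$f = -9$ ($f = -5 - 4 = -9$)
$L{\left(x \right)} = 2 x \left(-5 + x\right)$ ($L{\left(x \right)} = \left(x + x\right) \left(x - 5\right) = 2 x \left(-5 + x\right)$)
$E{\left(j \right)} = - 9 j$ ($E{\left(j \right)} = j \left(-9\right) = - 9 j$)
$E{\left(-209 \right)} + L{\left(66 \right)} = \left(-9\right) \left(-209\right) + 2 \cdot 66 \left(-5 + 66\right) = 1881 + 2 \cdot 66 \cdot 61 = 1881 + 8052 = 9933$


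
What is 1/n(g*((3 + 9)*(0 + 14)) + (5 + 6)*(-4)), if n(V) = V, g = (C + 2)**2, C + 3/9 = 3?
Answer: 3/10844 ≈ 0.00027665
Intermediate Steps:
C = 8/3 (C = -1/3 + 3 = 8/3 ≈ 2.6667)
g = 196/9 (g = (8/3 + 2)**2 = (14/3)**2 = 196/9 ≈ 21.778)
1/n(g*((3 + 9)*(0 + 14)) + (5 + 6)*(-4)) = 1/(196*((3 + 9)*(0 + 14))/9 + (5 + 6)*(-4)) = 1/(196*(12*14)/9 + 11*(-4)) = 1/((196/9)*168 - 44) = 1/(10976/3 - 44) = 1/(10844/3) = 3/10844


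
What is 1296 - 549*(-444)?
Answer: 245052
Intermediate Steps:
1296 - 549*(-444) = 1296 + 243756 = 245052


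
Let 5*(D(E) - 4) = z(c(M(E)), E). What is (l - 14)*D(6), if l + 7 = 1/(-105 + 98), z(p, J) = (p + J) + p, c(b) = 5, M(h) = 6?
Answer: -5328/35 ≈ -152.23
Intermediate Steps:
z(p, J) = J + 2*p (z(p, J) = (J + p) + p = J + 2*p)
l = -50/7 (l = -7 + 1/(-105 + 98) = -7 + 1/(-7) = -7 - ⅐ = -50/7 ≈ -7.1429)
D(E) = 6 + E/5 (D(E) = 4 + (E + 2*5)/5 = 4 + (E + 10)/5 = 4 + (10 + E)/5 = 4 + (2 + E/5) = 6 + E/5)
(l - 14)*D(6) = (-50/7 - 14)*(6 + (⅕)*6) = -148*(6 + 6/5)/7 = -148/7*36/5 = -5328/35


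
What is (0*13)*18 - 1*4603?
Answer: -4603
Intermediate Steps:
(0*13)*18 - 1*4603 = 0*18 - 4603 = 0 - 4603 = -4603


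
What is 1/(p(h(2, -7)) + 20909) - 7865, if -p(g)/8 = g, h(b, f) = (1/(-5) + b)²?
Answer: -4106135580/522077 ≈ -7865.0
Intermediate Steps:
h(b, f) = (-⅕ + b)²
p(g) = -8*g
1/(p(h(2, -7)) + 20909) - 7865 = 1/(-8*(-1 + 5*2)²/25 + 20909) - 7865 = 1/(-8*(-1 + 10)²/25 + 20909) - 7865 = 1/(-8*9²/25 + 20909) - 7865 = 1/(-8*81/25 + 20909) - 7865 = 1/(-648/25 + 20909) - 7865 = 1/(522077/25) - 7865 = 25/522077 - 7865 = -4106135580/522077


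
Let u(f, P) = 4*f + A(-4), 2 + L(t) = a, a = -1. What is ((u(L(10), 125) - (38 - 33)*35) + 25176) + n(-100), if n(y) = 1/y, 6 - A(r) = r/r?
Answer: 2499399/100 ≈ 24994.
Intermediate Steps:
A(r) = 5 (A(r) = 6 - r/r = 6 - 1*1 = 6 - 1 = 5)
L(t) = -3 (L(t) = -2 - 1 = -3)
u(f, P) = 5 + 4*f (u(f, P) = 4*f + 5 = 5 + 4*f)
((u(L(10), 125) - (38 - 33)*35) + 25176) + n(-100) = (((5 + 4*(-3)) - (38 - 33)*35) + 25176) + 1/(-100) = (((5 - 12) - 5*35) + 25176) - 1/100 = ((-7 - 1*175) + 25176) - 1/100 = ((-7 - 175) + 25176) - 1/100 = (-182 + 25176) - 1/100 = 24994 - 1/100 = 2499399/100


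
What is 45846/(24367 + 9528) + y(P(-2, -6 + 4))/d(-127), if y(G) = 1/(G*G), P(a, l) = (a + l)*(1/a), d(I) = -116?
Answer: 21238649/15727280 ≈ 1.3504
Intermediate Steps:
P(a, l) = (a + l)/a
y(G) = G⁻²
45846/(24367 + 9528) + y(P(-2, -6 + 4))/d(-127) = 45846/(24367 + 9528) + 1/(((-2 + (-6 + 4))/(-2))²*(-116)) = 45846/33895 - 1/116/(-(-2 - 2)/2)² = 45846*(1/33895) - 1/116/(-½*(-4))² = 45846/33895 - 1/116/2² = 45846/33895 + (¼)*(-1/116) = 45846/33895 - 1/464 = 21238649/15727280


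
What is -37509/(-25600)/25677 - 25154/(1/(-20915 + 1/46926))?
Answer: 100172311004931210707/190406937600 ≈ 5.2610e+8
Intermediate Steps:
-37509/(-25600)/25677 - 25154/(1/(-20915 + 1/46926)) = -37509*(-1/25600)*(1/25677) - 25154/(1/(-20915 + 1/46926)) = (37509/25600)*(1/25677) - 25154/(1/(-981457289/46926)) = 12503/219110400 - 25154/(-46926/981457289) = 12503/219110400 - 25154*(-981457289/46926) = 12503/219110400 + 12343788323753/23463 = 100172311004931210707/190406937600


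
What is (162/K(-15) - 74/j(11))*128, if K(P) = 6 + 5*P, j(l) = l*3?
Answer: -445952/759 ≈ -587.55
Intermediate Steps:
j(l) = 3*l
(162/K(-15) - 74/j(11))*128 = (162/(6 + 5*(-15)) - 74/(3*11))*128 = (162/(6 - 75) - 74/33)*128 = (162/(-69) - 74*1/33)*128 = (162*(-1/69) - 74/33)*128 = (-54/23 - 74/33)*128 = -3484/759*128 = -445952/759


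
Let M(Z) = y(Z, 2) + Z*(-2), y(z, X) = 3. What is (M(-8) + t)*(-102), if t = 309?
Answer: -33456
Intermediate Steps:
M(Z) = 3 - 2*Z (M(Z) = 3 + Z*(-2) = 3 - 2*Z)
(M(-8) + t)*(-102) = ((3 - 2*(-8)) + 309)*(-102) = ((3 + 16) + 309)*(-102) = (19 + 309)*(-102) = 328*(-102) = -33456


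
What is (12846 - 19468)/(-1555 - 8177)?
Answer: 3311/4866 ≈ 0.68044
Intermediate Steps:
(12846 - 19468)/(-1555 - 8177) = -6622/(-9732) = -6622*(-1/9732) = 3311/4866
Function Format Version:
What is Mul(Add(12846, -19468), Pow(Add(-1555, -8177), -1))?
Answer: Rational(3311, 4866) ≈ 0.68044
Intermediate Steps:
Mul(Add(12846, -19468), Pow(Add(-1555, -8177), -1)) = Mul(-6622, Pow(-9732, -1)) = Mul(-6622, Rational(-1, 9732)) = Rational(3311, 4866)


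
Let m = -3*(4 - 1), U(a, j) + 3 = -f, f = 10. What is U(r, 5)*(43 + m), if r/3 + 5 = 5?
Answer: -442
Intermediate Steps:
r = 0 (r = -15 + 3*5 = -15 + 15 = 0)
U(a, j) = -13 (U(a, j) = -3 - 1*10 = -3 - 10 = -13)
m = -9 (m = -3*3 = -9)
U(r, 5)*(43 + m) = -13*(43 - 9) = -13*34 = -442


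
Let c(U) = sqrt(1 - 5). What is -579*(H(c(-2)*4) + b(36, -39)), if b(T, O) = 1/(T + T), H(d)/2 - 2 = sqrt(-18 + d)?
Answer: -55777/24 - 1158*sqrt(-18 + 8*I) ≈ -3390.9 - 5027.5*I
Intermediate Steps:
c(U) = 2*I (c(U) = sqrt(-4) = 2*I)
H(d) = 4 + 2*sqrt(-18 + d)
b(T, O) = 1/(2*T)
-579*(H(c(-2)*4) + b(36, -39)) = -579*((4 + 2*sqrt(-18 + (2*I)*4)) + (1/2)/36) = -579*((4 + 2*sqrt(-18 + 8*I)) + (1/2)*(1/36)) = -579*((4 + 2*sqrt(-18 + 8*I)) + 1/72) = -579*(289/72 + 2*sqrt(-18 + 8*I)) = -55777/24 - 1158*sqrt(-18 + 8*I)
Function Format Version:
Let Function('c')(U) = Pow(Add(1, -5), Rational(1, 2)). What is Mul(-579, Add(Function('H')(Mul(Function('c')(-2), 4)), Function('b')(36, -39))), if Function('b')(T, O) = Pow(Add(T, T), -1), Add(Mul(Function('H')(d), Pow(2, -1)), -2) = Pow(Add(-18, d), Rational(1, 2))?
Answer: Add(Rational(-55777, 24), Mul(-1158, Pow(Add(-18, Mul(8, I)), Rational(1, 2)))) ≈ Add(-3390.9, Mul(-5027.5, I))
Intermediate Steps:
Function('c')(U) = Mul(2, I) (Function('c')(U) = Pow(-4, Rational(1, 2)) = Mul(2, I))
Function('H')(d) = Add(4, Mul(2, Pow(Add(-18, d), Rational(1, 2))))
Function('b')(T, O) = Mul(Rational(1, 2), Pow(T, -1)) (Function('b')(T, O) = Pow(Mul(2, T), -1) = Mul(Rational(1, 2), Pow(T, -1)))
Mul(-579, Add(Function('H')(Mul(Function('c')(-2), 4)), Function('b')(36, -39))) = Mul(-579, Add(Add(4, Mul(2, Pow(Add(-18, Mul(Mul(2, I), 4)), Rational(1, 2)))), Mul(Rational(1, 2), Pow(36, -1)))) = Mul(-579, Add(Add(4, Mul(2, Pow(Add(-18, Mul(8, I)), Rational(1, 2)))), Mul(Rational(1, 2), Rational(1, 36)))) = Mul(-579, Add(Add(4, Mul(2, Pow(Add(-18, Mul(8, I)), Rational(1, 2)))), Rational(1, 72))) = Mul(-579, Add(Rational(289, 72), Mul(2, Pow(Add(-18, Mul(8, I)), Rational(1, 2))))) = Add(Rational(-55777, 24), Mul(-1158, Pow(Add(-18, Mul(8, I)), Rational(1, 2))))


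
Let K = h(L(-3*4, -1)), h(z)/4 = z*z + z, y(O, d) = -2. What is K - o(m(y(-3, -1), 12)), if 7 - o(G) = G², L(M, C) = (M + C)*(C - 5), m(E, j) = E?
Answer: 24645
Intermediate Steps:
L(M, C) = (-5 + C)*(C + M) (L(M, C) = (C + M)*(-5 + C) = (-5 + C)*(C + M))
h(z) = 4*z + 4*z² (h(z) = 4*(z*z + z) = 4*(z² + z) = 4*(z + z²) = 4*z + 4*z²)
o(G) = 7 - G²
K = 24648 (K = 4*((-1)² - 5*(-1) - (-15)*4 - (-3)*4)*(1 + ((-1)² - 5*(-1) - (-15)*4 - (-3)*4)) = 4*(1 + 5 - 5*(-12) - 1*(-12))*(1 + (1 + 5 - 5*(-12) - 1*(-12))) = 4*(1 + 5 + 60 + 12)*(1 + (1 + 5 + 60 + 12)) = 4*78*(1 + 78) = 4*78*79 = 24648)
K - o(m(y(-3, -1), 12)) = 24648 - (7 - 1*(-2)²) = 24648 - (7 - 1*4) = 24648 - (7 - 4) = 24648 - 1*3 = 24648 - 3 = 24645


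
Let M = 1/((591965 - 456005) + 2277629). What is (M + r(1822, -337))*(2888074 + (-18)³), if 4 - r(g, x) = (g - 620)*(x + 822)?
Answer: -4055430720330829466/2413589 ≈ -1.6802e+12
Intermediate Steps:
r(g, x) = 4 - (-620 + g)*(822 + x) (r(g, x) = 4 - (g - 620)*(x + 822) = 4 - (-620 + g)*(822 + x))
M = 1/2413589 (M = 1/(135960 + 2277629) = 1/2413589 ≈ 4.1432e-7)
(M + r(1822, -337))*(2888074 + (-18)³) = (1/2413589 + (509644 - 822*1822 + 620*(-337) - 1*1822*(-337)))*(2888074 + (-18)³) = (1/2413589 + (509644 - 1497684 - 208940 + 614014))*(2888074 - 5832) = (1/2413589 - 582966)*2882242 = -1407040324973/2413589*2882242 = -4055430720330829466/2413589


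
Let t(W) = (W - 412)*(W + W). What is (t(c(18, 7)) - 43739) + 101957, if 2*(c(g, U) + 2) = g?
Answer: 52548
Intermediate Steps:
c(g, U) = -2 + g/2
t(W) = 2*W*(-412 + W) (t(W) = (-412 + W)*(2*W) = 2*W*(-412 + W))
(t(c(18, 7)) - 43739) + 101957 = (2*(-2 + (1/2)*18)*(-412 + (-2 + (1/2)*18)) - 43739) + 101957 = (2*(-2 + 9)*(-412 + (-2 + 9)) - 43739) + 101957 = (2*7*(-412 + 7) - 43739) + 101957 = (2*7*(-405) - 43739) + 101957 = (-5670 - 43739) + 101957 = -49409 + 101957 = 52548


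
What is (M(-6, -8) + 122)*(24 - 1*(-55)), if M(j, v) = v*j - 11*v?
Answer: 20382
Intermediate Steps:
M(j, v) = -11*v + j*v (M(j, v) = j*v - 11*v = -11*v + j*v)
(M(-6, -8) + 122)*(24 - 1*(-55)) = (-8*(-11 - 6) + 122)*(24 - 1*(-55)) = (-8*(-17) + 122)*(24 + 55) = (136 + 122)*79 = 258*79 = 20382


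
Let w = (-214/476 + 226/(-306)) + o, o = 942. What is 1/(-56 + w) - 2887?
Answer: -5471633687/1895267 ≈ -2887.0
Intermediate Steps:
w = 2015219/2142 (w = (-214/476 + 226/(-306)) + 942 = (-214*1/476 + 226*(-1/306)) + 942 = (-107/238 - 113/153) + 942 = -2545/2142 + 942 = 2015219/2142 ≈ 940.81)
1/(-56 + w) - 2887 = 1/(-56 + 2015219/2142) - 2887 = 1/(1895267/2142) - 2887 = 2142/1895267 - 2887 = -5471633687/1895267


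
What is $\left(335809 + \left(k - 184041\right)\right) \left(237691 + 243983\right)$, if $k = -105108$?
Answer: $22474908840$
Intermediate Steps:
$\left(335809 + \left(k - 184041\right)\right) \left(237691 + 243983\right) = \left(335809 - 289149\right) \left(237691 + 243983\right) = \left(335809 - 289149\right) 481674 = 46660 \cdot 481674 = 22474908840$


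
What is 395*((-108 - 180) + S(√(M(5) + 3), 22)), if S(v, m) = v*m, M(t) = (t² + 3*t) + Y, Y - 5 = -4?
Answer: -113760 + 17380*√11 ≈ -56117.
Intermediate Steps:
Y = 1 (Y = 5 - 4 = 1)
M(t) = 1 + t² + 3*t (M(t) = (t² + 3*t) + 1 = 1 + t² + 3*t)
S(v, m) = m*v
395*((-108 - 180) + S(√(M(5) + 3), 22)) = 395*((-108 - 180) + 22*√((1 + 5² + 3*5) + 3)) = 395*(-288 + 22*√((1 + 25 + 15) + 3)) = 395*(-288 + 22*√(41 + 3)) = 395*(-288 + 22*√44) = 395*(-288 + 22*(2*√11)) = 395*(-288 + 44*√11) = -113760 + 17380*√11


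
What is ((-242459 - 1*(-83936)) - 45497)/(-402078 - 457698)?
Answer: 51005/214944 ≈ 0.23729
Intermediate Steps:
((-242459 - 1*(-83936)) - 45497)/(-402078 - 457698) = ((-242459 + 83936) - 45497)/(-859776) = (-158523 - 45497)*(-1/859776) = -204020*(-1/859776) = 51005/214944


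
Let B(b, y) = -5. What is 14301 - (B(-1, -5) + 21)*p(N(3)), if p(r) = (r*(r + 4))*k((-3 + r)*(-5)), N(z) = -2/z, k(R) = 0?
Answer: 14301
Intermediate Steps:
p(r) = 0 (p(r) = (r*(r + 4))*0 = (r*(4 + r))*0 = 0)
14301 - (B(-1, -5) + 21)*p(N(3)) = 14301 - (-5 + 21)*0 = 14301 - 16*0 = 14301 - 1*0 = 14301 + 0 = 14301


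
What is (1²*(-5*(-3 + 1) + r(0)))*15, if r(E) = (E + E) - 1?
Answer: 135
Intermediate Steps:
r(E) = -1 + 2*E (r(E) = 2*E - 1 = -1 + 2*E)
(1²*(-5*(-3 + 1) + r(0)))*15 = (1²*(-5*(-3 + 1) + (-1 + 2*0)))*15 = (1*(-5*(-2) + (-1 + 0)))*15 = (1*(10 - 1))*15 = (1*9)*15 = 9*15 = 135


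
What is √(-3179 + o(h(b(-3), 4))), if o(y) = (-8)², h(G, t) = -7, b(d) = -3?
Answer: I*√3115 ≈ 55.812*I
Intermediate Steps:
o(y) = 64
√(-3179 + o(h(b(-3), 4))) = √(-3179 + 64) = √(-3115) = I*√3115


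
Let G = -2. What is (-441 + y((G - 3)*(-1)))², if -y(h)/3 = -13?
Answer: 161604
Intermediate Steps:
y(h) = 39 (y(h) = -3*(-13) = 39)
(-441 + y((G - 3)*(-1)))² = (-441 + 39)² = (-402)² = 161604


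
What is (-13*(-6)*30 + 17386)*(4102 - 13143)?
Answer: -178342766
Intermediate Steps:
(-13*(-6)*30 + 17386)*(4102 - 13143) = (78*30 + 17386)*(-9041) = (2340 + 17386)*(-9041) = 19726*(-9041) = -178342766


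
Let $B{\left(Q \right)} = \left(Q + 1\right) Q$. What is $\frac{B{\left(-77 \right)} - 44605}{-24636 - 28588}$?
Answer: $\frac{38753}{53224} \approx 0.72811$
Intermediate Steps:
$B{\left(Q \right)} = Q \left(1 + Q\right)$ ($B{\left(Q \right)} = \left(1 + Q\right) Q = Q \left(1 + Q\right)$)
$\frac{B{\left(-77 \right)} - 44605}{-24636 - 28588} = \frac{- 77 \left(1 - 77\right) - 44605}{-24636 - 28588} = \frac{\left(-77\right) \left(-76\right) - 44605}{-53224} = \left(5852 - 44605\right) \left(- \frac{1}{53224}\right) = \left(-38753\right) \left(- \frac{1}{53224}\right) = \frac{38753}{53224}$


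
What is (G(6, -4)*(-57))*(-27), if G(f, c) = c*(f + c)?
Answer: -12312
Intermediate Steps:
G(f, c) = c*(c + f)
(G(6, -4)*(-57))*(-27) = (-4*(-4 + 6)*(-57))*(-27) = (-4*2*(-57))*(-27) = -8*(-57)*(-27) = 456*(-27) = -12312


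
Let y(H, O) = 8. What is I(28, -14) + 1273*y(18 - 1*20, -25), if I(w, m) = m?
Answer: 10170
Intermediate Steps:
I(28, -14) + 1273*y(18 - 1*20, -25) = -14 + 1273*8 = -14 + 10184 = 10170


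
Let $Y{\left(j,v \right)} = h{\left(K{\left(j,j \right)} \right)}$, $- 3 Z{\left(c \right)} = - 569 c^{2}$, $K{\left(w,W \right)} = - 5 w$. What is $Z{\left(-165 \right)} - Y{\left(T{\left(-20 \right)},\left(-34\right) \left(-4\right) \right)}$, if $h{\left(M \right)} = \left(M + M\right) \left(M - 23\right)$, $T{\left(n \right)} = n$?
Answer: $5148275$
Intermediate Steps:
$h{\left(M \right)} = 2 M \left(-23 + M\right)$
$Z{\left(c \right)} = \frac{569 c^{2}}{3}$ ($Z{\left(c \right)} = - \frac{\left(-569\right) c^{2}}{3} = \frac{569 c^{2}}{3}$)
$Y{\left(j,v \right)} = - 10 j \left(-23 - 5 j\right)$ ($Y{\left(j,v \right)} = 2 \left(- 5 j\right) \left(-23 - 5 j\right) = - 10 j \left(-23 - 5 j\right)$)
$Z{\left(-165 \right)} - Y{\left(T{\left(-20 \right)},\left(-34\right) \left(-4\right) \right)} = \frac{569 \left(-165\right)^{2}}{3} - 10 \left(-20\right) \left(23 + 5 \left(-20\right)\right) = \frac{569}{3} \cdot 27225 - 10 \left(-20\right) \left(23 - 100\right) = 5163675 - 10 \left(-20\right) \left(-77\right) = 5163675 - 15400 = 5148275$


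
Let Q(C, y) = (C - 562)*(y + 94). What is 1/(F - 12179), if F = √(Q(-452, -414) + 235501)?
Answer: -12179/147768060 - √559981/147768060 ≈ -8.7484e-5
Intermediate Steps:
Q(C, y) = (-562 + C)*(94 + y)
F = √559981 (F = √((-52828 - 562*(-414) + 94*(-452) - 452*(-414)) + 235501) = √((-52828 + 232668 - 42488 + 187128) + 235501) = √(324480 + 235501) = √559981 ≈ 748.32)
1/(F - 12179) = 1/(√559981 - 12179) = 1/(-12179 + √559981)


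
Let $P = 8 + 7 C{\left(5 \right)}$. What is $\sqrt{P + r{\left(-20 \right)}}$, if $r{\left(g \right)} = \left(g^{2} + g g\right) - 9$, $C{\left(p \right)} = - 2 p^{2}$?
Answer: $\sqrt{449} \approx 21.19$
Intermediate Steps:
$r{\left(g \right)} = -9 + 2 g^{2}$ ($r{\left(g \right)} = \left(g^{2} + g^{2}\right) - 9 = 2 g^{2} - 9 = -9 + 2 g^{2}$)
$P = -342$ ($P = 8 + 7 \left(- 2 \cdot 5^{2}\right) = 8 + 7 \left(\left(-2\right) 25\right) = 8 + 7 \left(-50\right) = 8 - 350 = -342$)
$\sqrt{P + r{\left(-20 \right)}} = \sqrt{-342 - \left(9 - 2 \left(-20\right)^{2}\right)} = \sqrt{-342 + \left(-9 + 2 \cdot 400\right)} = \sqrt{-342 + \left(-9 + 800\right)} = \sqrt{-342 + 791} = \sqrt{449}$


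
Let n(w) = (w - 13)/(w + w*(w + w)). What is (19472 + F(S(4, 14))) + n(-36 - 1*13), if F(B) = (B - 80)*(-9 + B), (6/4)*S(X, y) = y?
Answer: 831945550/42777 ≈ 19448.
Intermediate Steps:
S(X, y) = 2*y/3
F(B) = (-80 + B)*(-9 + B)
n(w) = (-13 + w)/(w + 2*w²) (n(w) = (-13 + w)/(w + w*(2*w)) = (-13 + w)/(w + 2*w²))
(19472 + F(S(4, 14))) + n(-36 - 1*13) = (19472 + (720 + ((⅔)*14)² - 178*14/3)) + (-13 + (-36 - 1*13))/((-36 - 1*13)*(1 + 2*(-36 - 1*13))) = (19472 + (720 + (28/3)² - 89*28/3)) + (-13 + (-36 - 13))/((-36 - 13)*(1 + 2*(-36 - 13))) = (19472 + (720 + 784/9 - 2492/3)) + (-13 - 49)/((-49)*(1 + 2*(-49))) = (19472 - 212/9) - 1/49*(-62)/(1 - 98) = 175036/9 - 1/49*(-62)/(-97) = 175036/9 - 1/49*(-1/97)*(-62) = 175036/9 - 62/4753 = 831945550/42777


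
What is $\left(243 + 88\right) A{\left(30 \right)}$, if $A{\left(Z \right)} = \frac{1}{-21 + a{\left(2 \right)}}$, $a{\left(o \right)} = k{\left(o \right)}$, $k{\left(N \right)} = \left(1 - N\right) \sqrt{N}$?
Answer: $- \frac{6951}{439} + \frac{331 \sqrt{2}}{439} \approx -14.767$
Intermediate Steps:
$k{\left(N \right)} = \sqrt{N} \left(1 - N\right)$
$a{\left(o \right)} = \sqrt{o} \left(1 - o\right)$
$A{\left(Z \right)} = \frac{1}{-21 - \sqrt{2}}$ ($A{\left(Z \right)} = \frac{1}{-21 + \sqrt{2} \left(1 - 2\right)} = \frac{1}{-21 + \sqrt{2} \left(-1\right)} = \frac{1}{-21 - \sqrt{2}}$)
$\left(243 + 88\right) A{\left(30 \right)} = \left(243 + 88\right) \left(- \frac{21}{439} + \frac{\sqrt{2}}{439}\right) = 331 \left(- \frac{21}{439} + \frac{\sqrt{2}}{439}\right) = - \frac{6951}{439} + \frac{331 \sqrt{2}}{439}$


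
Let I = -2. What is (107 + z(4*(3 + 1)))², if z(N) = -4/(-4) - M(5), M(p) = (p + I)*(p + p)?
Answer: 6084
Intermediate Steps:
M(p) = 2*p*(-2 + p) (M(p) = (p - 2)*(p + p) = (-2 + p)*(2*p) = 2*p*(-2 + p))
z(N) = -29 (z(N) = -4/(-4) - 2*5*(-2 + 5) = -4*(-¼) - 2*5*3 = 1 - 1*30 = 1 - 30 = -29)
(107 + z(4*(3 + 1)))² = (107 - 29)² = 78² = 6084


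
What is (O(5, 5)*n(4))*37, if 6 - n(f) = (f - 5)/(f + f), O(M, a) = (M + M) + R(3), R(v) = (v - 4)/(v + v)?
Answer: 106967/48 ≈ 2228.5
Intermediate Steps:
R(v) = (-4 + v)/(2*v) (R(v) = (-4 + v)/((2*v)) = (-4 + v)*(1/(2*v)) = (-4 + v)/(2*v))
O(M, a) = -1/6 + 2*M (O(M, a) = (M + M) + (1/2)*(-4 + 3)/3 = 2*M + (1/2)*(1/3)*(-1) = 2*M - 1/6 = -1/6 + 2*M)
n(f) = 6 - (-5 + f)/(2*f) (n(f) = 6 - (f - 5)/(f + f) = 6 - (-5 + f)/(2*f))
(O(5, 5)*n(4))*37 = ((-1/6 + 2*5)*((1/2)*(5 + 11*4)/4))*37 = ((-1/6 + 10)*((1/2)*(1/4)*(5 + 44)))*37 = (59*((1/2)*(1/4)*49)/6)*37 = ((59/6)*(49/8))*37 = (2891/48)*37 = 106967/48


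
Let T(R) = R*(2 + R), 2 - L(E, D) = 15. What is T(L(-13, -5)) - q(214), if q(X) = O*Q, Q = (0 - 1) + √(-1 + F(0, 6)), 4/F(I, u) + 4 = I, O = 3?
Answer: 146 - 3*I*√2 ≈ 146.0 - 4.2426*I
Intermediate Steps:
F(I, u) = 4/(-4 + I)
L(E, D) = -13 (L(E, D) = 2 - 1*15 = 2 - 15 = -13)
Q = -1 + I*√2 (Q = (0 - 1) + √(-1 + 4/(-4 + 0)) = -1 + √(-1 + 4/(-4)) = -1 + √(-1 + 4*(-¼)) = -1 + √(-1 - 1) = -1 + √(-2) = -1 + I*√2 ≈ -1.0 + 1.4142*I)
q(X) = -3 + 3*I*√2 (q(X) = 3*(-1 + I*√2) = -3 + 3*I*√2)
T(L(-13, -5)) - q(214) = -13*(2 - 13) - (-3 + 3*I*√2) = -13*(-11) + (3 - 3*I*√2) = 143 + (3 - 3*I*√2) = 146 - 3*I*√2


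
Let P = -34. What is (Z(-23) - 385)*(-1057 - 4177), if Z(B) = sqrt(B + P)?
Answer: 2015090 - 5234*I*sqrt(57) ≈ 2.0151e+6 - 39516.0*I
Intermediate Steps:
Z(B) = sqrt(-34 + B) (Z(B) = sqrt(B - 34) = sqrt(-34 + B))
(Z(-23) - 385)*(-1057 - 4177) = (sqrt(-34 - 23) - 385)*(-1057 - 4177) = (sqrt(-57) - 385)*(-5234) = (I*sqrt(57) - 385)*(-5234) = (-385 + I*sqrt(57))*(-5234) = 2015090 - 5234*I*sqrt(57)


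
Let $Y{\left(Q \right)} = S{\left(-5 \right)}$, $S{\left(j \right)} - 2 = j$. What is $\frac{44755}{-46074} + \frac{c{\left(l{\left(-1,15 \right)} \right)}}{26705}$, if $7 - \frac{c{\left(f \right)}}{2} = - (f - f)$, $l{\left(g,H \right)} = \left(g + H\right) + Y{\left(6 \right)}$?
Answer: $- \frac{24378311}{25110330} \approx -0.97085$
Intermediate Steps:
$S{\left(j \right)} = 2 + j$
$Y{\left(Q \right)} = -3$ ($Y{\left(Q \right)} = 2 - 5 = -3$)
$l{\left(g,H \right)} = -3 + H + g$ ($l{\left(g,H \right)} = \left(g + H\right) - 3 = \left(H + g\right) - 3 = -3 + H + g$)
$c{\left(f \right)} = 14$ ($c{\left(f \right)} = 14 - 2 \left(- (f - f)\right) = 14 - 2 \left(\left(-1\right) 0\right) = 14 - 0 = 14 + 0 = 14$)
$\frac{44755}{-46074} + \frac{c{\left(l{\left(-1,15 \right)} \right)}}{26705} = \frac{44755}{-46074} + \frac{14}{26705} = 44755 \left(- \frac{1}{46074}\right) + 14 \cdot \frac{1}{26705} = - \frac{44755}{46074} + \frac{2}{3815} = - \frac{24378311}{25110330}$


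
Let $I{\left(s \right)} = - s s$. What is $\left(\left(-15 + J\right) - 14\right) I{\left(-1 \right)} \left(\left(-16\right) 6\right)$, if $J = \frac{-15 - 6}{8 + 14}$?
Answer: $- \frac{31632}{11} \approx -2875.6$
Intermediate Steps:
$J = - \frac{21}{22} \approx -0.95455$
$I{\left(s \right)} = - s^{2}$
$\left(\left(-15 + J\right) - 14\right) I{\left(-1 \right)} \left(\left(-16\right) 6\right) = \left(\left(-15 - \frac{21}{22}\right) - 14\right) \left(- \left(-1\right)^{2}\right) \left(\left(-16\right) 6\right) = \left(- \frac{351}{22} - 14\right) \left(\left(-1\right) 1\right) \left(-96\right) = \left(- \frac{659}{22}\right) \left(-1\right) \left(-96\right) = \frac{659}{22} \left(-96\right) = - \frac{31632}{11}$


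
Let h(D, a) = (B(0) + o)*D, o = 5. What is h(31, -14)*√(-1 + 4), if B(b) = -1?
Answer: 124*√3 ≈ 214.77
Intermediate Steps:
h(D, a) = 4*D (h(D, a) = (-1 + 5)*D = 4*D)
h(31, -14)*√(-1 + 4) = (4*31)*√(-1 + 4) = 124*√3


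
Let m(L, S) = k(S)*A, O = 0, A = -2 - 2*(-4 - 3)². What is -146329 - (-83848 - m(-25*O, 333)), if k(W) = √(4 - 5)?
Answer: -62481 - 100*I ≈ -62481.0 - 100.0*I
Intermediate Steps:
A = -100 (A = -2 - 2*(-7)² = -2 - 2*49 = -2 - 98 = -100)
k(W) = I (k(W) = √(-1) = I)
m(L, S) = -100*I (m(L, S) = I*(-100) = -100*I)
-146329 - (-83848 - m(-25*O, 333)) = -146329 - (-83848 - (-100)*I) = -146329 - (-83848 + 100*I) = -146329 + (83848 - 100*I) = -62481 - 100*I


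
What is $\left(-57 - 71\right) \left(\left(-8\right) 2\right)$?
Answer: $2048$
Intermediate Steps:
$\left(-57 - 71\right) \left(\left(-8\right) 2\right) = \left(-128\right) \left(-16\right) = 2048$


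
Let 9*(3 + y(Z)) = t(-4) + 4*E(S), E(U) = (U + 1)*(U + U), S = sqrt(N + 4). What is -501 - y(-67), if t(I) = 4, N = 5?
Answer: -4582/9 ≈ -509.11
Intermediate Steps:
S = 3 (S = sqrt(5 + 4) = sqrt(9) = 3)
E(U) = 2*U*(1 + U) (E(U) = (1 + U)*(2*U) = 2*U*(1 + U))
y(Z) = 73/9 (y(Z) = -3 + (4 + 4*(2*3*(1 + 3)))/9 = -3 + (4 + 4*(2*3*4))/9 = -3 + (4 + 4*24)/9 = -3 + (4 + 96)/9 = -3 + (1/9)*100 = -3 + 100/9 = 73/9)
-501 - y(-67) = -501 - 1*73/9 = -501 - 73/9 = -4582/9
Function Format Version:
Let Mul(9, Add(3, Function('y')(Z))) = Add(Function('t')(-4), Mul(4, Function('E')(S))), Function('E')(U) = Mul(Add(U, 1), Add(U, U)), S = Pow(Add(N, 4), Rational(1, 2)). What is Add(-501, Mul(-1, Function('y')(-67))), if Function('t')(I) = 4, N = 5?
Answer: Rational(-4582, 9) ≈ -509.11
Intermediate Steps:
S = 3 (S = Pow(Add(5, 4), Rational(1, 2)) = Pow(9, Rational(1, 2)) = 3)
Function('E')(U) = Mul(2, U, Add(1, U)) (Function('E')(U) = Mul(Add(1, U), Mul(2, U)) = Mul(2, U, Add(1, U)))
Function('y')(Z) = Rational(73, 9) (Function('y')(Z) = Add(-3, Mul(Rational(1, 9), Add(4, Mul(4, Mul(2, 3, Add(1, 3)))))) = Add(-3, Mul(Rational(1, 9), Add(4, Mul(4, Mul(2, 3, 4))))) = Add(-3, Mul(Rational(1, 9), Add(4, Mul(4, 24)))) = Add(-3, Mul(Rational(1, 9), Add(4, 96))) = Add(-3, Mul(Rational(1, 9), 100)) = Add(-3, Rational(100, 9)) = Rational(73, 9))
Add(-501, Mul(-1, Function('y')(-67))) = Add(-501, Mul(-1, Rational(73, 9))) = Add(-501, Rational(-73, 9)) = Rational(-4582, 9)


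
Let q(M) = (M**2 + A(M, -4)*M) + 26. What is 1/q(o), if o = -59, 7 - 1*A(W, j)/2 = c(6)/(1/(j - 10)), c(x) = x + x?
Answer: -1/17143 ≈ -5.8333e-5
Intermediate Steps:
c(x) = 2*x
A(W, j) = 254 - 24*j (A(W, j) = 14 - 2*2*6/(1/(j - 10)) = 14 - 24/(1/(-10 + j)) = 14 - 24*(-10 + j) = 14 - 2*(-120 + 12*j) = 14 + (240 - 24*j) = 254 - 24*j)
q(M) = 26 + M**2 + 350*M (q(M) = (M**2 + (254 - 24*(-4))*M) + 26 = (M**2 + (254 + 96)*M) + 26 = (M**2 + 350*M) + 26 = 26 + M**2 + 350*M)
1/q(o) = 1/(26 + (-59)**2 + 350*(-59)) = 1/(26 + 3481 - 20650) = 1/(-17143) = -1/17143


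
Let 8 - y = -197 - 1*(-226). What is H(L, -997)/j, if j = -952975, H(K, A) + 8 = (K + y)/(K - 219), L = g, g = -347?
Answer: 416/53938385 ≈ 7.7125e-6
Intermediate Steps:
y = -21 (y = 8 - (-197 - 1*(-226)) = 8 - (-197 + 226) = 8 - 1*29 = 8 - 29 = -21)
L = -347
H(K, A) = -8 + (-21 + K)/(-219 + K) (H(K, A) = -8 + (K - 21)/(K - 219) = -8 + (-21 + K)/(-219 + K))
H(L, -997)/j = ((1731 - 7*(-347))/(-219 - 347))/(-952975) = ((1731 + 2429)/(-566))*(-1/952975) = -1/566*4160*(-1/952975) = -2080/283*(-1/952975) = 416/53938385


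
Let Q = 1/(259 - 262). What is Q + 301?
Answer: 902/3 ≈ 300.67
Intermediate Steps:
Q = -1/3 (Q = 1/(-3) = -1/3 ≈ -0.33333)
Q + 301 = -1/3 + 301 = 902/3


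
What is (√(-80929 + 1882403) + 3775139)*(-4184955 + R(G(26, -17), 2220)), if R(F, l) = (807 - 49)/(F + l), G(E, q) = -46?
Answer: -17173279857503134/1087 - 4549045706*√1801474/1087 ≈ -1.5804e+13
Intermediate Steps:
R(F, l) = 758/(F + l)
(√(-80929 + 1882403) + 3775139)*(-4184955 + R(G(26, -17), 2220)) = (√(-80929 + 1882403) + 3775139)*(-4184955 + 758/(-46 + 2220)) = (√1801474 + 3775139)*(-4184955 + 758/2174) = (3775139 + √1801474)*(-4184955 + 758*(1/2174)) = (3775139 + √1801474)*(-4184955 + 379/1087) = (3775139 + √1801474)*(-4549045706/1087) = -17173279857503134/1087 - 4549045706*√1801474/1087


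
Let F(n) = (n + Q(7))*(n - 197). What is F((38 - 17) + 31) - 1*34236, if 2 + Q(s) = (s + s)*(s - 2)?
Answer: -51636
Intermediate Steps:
Q(s) = -2 + 2*s*(-2 + s) (Q(s) = -2 + (s + s)*(s - 2) = -2 + (2*s)*(-2 + s) = -2 + 2*s*(-2 + s))
F(n) = (-197 + n)*(68 + n) (F(n) = (n + (-2 - 4*7 + 2*7**2))*(n - 197) = (n + (-2 - 28 + 2*49))*(-197 + n) = (n + (-2 - 28 + 98))*(-197 + n) = (n + 68)*(-197 + n) = (68 + n)*(-197 + n) = (-197 + n)*(68 + n))
F((38 - 17) + 31) - 1*34236 = (-13396 + ((38 - 17) + 31)**2 - 129*((38 - 17) + 31)) - 1*34236 = (-13396 + (21 + 31)**2 - 129*(21 + 31)) - 34236 = (-13396 + 52**2 - 129*52) - 34236 = (-13396 + 2704 - 6708) - 34236 = -17400 - 34236 = -51636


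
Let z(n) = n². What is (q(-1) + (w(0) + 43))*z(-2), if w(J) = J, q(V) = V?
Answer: 168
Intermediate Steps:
(q(-1) + (w(0) + 43))*z(-2) = (-1 + (0 + 43))*(-2)² = (-1 + 43)*4 = 42*4 = 168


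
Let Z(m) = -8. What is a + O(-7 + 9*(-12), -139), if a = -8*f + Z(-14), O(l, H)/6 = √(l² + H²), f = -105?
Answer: 832 + 6*√32546 ≈ 1914.4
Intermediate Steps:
O(l, H) = 6*√(H² + l²) (O(l, H) = 6*√(l² + H²) = 6*√(H² + l²))
a = 832 (a = -8*(-105) - 8 = 840 - 8 = 832)
a + O(-7 + 9*(-12), -139) = 832 + 6*√((-139)² + (-7 + 9*(-12))²) = 832 + 6*√(19321 + (-7 - 108)²) = 832 + 6*√(19321 + (-115)²) = 832 + 6*√(19321 + 13225) = 832 + 6*√32546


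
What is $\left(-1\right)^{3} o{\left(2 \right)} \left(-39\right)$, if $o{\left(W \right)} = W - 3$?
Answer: $-39$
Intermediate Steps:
$o{\left(W \right)} = -3 + W$
$\left(-1\right)^{3} o{\left(2 \right)} \left(-39\right) = \left(-1\right)^{3} \left(-3 + 2\right) \left(-39\right) = \left(-1\right) \left(-1\right) \left(-39\right) = 1 \left(-39\right) = -39$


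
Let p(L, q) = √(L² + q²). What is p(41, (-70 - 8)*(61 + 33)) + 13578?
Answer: 13578 + √53759905 ≈ 20910.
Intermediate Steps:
p(41, (-70 - 8)*(61 + 33)) + 13578 = √(41² + ((-70 - 8)*(61 + 33))²) + 13578 = √(1681 + (-78*94)²) + 13578 = √(1681 + (-7332)²) + 13578 = √(1681 + 53758224) + 13578 = √53759905 + 13578 = 13578 + √53759905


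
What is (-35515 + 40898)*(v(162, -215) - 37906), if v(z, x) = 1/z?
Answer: -33055770293/162 ≈ -2.0405e+8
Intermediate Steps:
(-35515 + 40898)*(v(162, -215) - 37906) = (-35515 + 40898)*(1/162 - 37906) = 5383*(1/162 - 37906) = 5383*(-6140771/162) = -33055770293/162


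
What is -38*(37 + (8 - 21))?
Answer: -912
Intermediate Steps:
-38*(37 + (8 - 21)) = -38*(37 - 13) = -38*24 = -912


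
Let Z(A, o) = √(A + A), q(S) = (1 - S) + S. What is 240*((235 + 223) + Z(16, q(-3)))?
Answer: 109920 + 960*√2 ≈ 1.1128e+5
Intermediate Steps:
q(S) = 1
Z(A, o) = √2*√A (Z(A, o) = √(2*A) = √2*√A)
240*((235 + 223) + Z(16, q(-3))) = 240*((235 + 223) + √2*√16) = 240*(458 + √2*4) = 240*(458 + 4*√2) = 109920 + 960*√2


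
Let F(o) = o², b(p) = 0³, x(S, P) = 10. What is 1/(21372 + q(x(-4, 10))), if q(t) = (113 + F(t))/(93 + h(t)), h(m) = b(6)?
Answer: 31/662603 ≈ 4.6785e-5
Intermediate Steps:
b(p) = 0
h(m) = 0
q(t) = 113/93 + t²/93 (q(t) = (113 + t²)/(93 + 0) = (113 + t²)/93 = (113 + t²)*(1/93) = 113/93 + t²/93)
1/(21372 + q(x(-4, 10))) = 1/(21372 + (113/93 + (1/93)*10²)) = 1/(21372 + (113/93 + (1/93)*100)) = 1/(21372 + (113/93 + 100/93)) = 1/(21372 + 71/31) = 1/(662603/31) = 31/662603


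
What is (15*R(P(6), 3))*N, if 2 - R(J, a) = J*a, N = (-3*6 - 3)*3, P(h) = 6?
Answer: 15120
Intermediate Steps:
N = -63 (N = (-18 - 3)*3 = -21*3 = -63)
R(J, a) = 2 - J*a
(15*R(P(6), 3))*N = (15*(2 - 1*6*3))*(-63) = (15*(2 - 18))*(-63) = (15*(-16))*(-63) = -240*(-63) = 15120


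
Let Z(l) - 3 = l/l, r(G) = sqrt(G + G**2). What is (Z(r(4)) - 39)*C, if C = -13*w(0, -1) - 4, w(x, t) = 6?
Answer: 2870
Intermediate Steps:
Z(l) = 4 (Z(l) = 3 + l/l = 3 + 1 = 4)
C = -82 (C = -13*6 - 4 = -78 - 4 = -82)
(Z(r(4)) - 39)*C = (4 - 39)*(-82) = -35*(-82) = 2870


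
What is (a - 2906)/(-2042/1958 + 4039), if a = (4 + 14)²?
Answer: -1263889/1976580 ≈ -0.63943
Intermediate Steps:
a = 324 (a = 18² = 324)
(a - 2906)/(-2042/1958 + 4039) = (324 - 2906)/(-2042/1958 + 4039) = -2582/(-2042*1/1958 + 4039) = -2582/(-1021/979 + 4039) = -2582/3953160/979 = -2582*979/3953160 = -1263889/1976580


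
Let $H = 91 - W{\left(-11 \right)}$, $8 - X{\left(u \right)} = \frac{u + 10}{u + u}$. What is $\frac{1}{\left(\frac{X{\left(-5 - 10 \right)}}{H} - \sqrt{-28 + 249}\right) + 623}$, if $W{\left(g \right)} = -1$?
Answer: $\frac{189856536}{118229447665} + \frac{304704 \sqrt{221}}{118229447665} \approx 0.0016441$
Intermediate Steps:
$X{\left(u \right)} = 8 - \frac{10 + u}{2 u}$ ($X{\left(u \right)} = 8 - \frac{u + 10}{u + u} = 8 - \frac{10 + u}{2 u}$)
$H = 92$ ($H = 91 - -1 = 91 + 1 = 92$)
$\frac{1}{\left(\frac{X{\left(-5 - 10 \right)}}{H} - \sqrt{-28 + 249}\right) + 623} = \frac{1}{\left(\frac{\frac{15}{2} - \frac{5}{-5 - 10}}{92} - \sqrt{-28 + 249}\right) + 623} = \frac{1}{\left(\left(\frac{15}{2} - \frac{5}{-15}\right) \frac{1}{92} - \sqrt{221}\right) + 623} = \frac{1}{\left(\left(\frac{15}{2} - - \frac{1}{3}\right) \frac{1}{92} - \sqrt{221}\right) + 623} = \frac{1}{\left(\left(\frac{15}{2} + \frac{1}{3}\right) \frac{1}{92} - \sqrt{221}\right) + 623} = \frac{1}{\left(\frac{47}{6} \cdot \frac{1}{92} - \sqrt{221}\right) + 623} = \frac{1}{\left(\frac{47}{552} - \sqrt{221}\right) + 623} = \frac{1}{\frac{343943}{552} - \sqrt{221}}$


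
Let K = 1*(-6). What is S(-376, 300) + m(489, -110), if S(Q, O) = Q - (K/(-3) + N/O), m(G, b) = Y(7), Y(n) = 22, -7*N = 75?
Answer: -9967/28 ≈ -355.96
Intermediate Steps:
K = -6
N = -75/7 (N = -⅐*75 = -75/7 ≈ -10.714)
m(G, b) = 22
S(Q, O) = -2 + Q + 75/(7*O) (S(Q, O) = Q - (-6/(-3) - 75/(7*O)) = Q - (-6*(-⅓) - 75/(7*O)) = Q - (2 - 75/(7*O)) = Q + (-2 + 75/(7*O)) = -2 + Q + 75/(7*O))
S(-376, 300) + m(489, -110) = (-2 - 376 + (75/7)/300) + 22 = (-2 - 376 + (75/7)*(1/300)) + 22 = (-2 - 376 + 1/28) + 22 = -10583/28 + 22 = -9967/28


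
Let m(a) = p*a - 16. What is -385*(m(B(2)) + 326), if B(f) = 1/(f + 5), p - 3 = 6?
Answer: -119845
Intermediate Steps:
p = 9 (p = 3 + 6 = 9)
B(f) = 1/(5 + f)
m(a) = -16 + 9*a (m(a) = 9*a - 16 = -16 + 9*a)
-385*(m(B(2)) + 326) = -385*((-16 + 9/(5 + 2)) + 326) = -385*((-16 + 9/7) + 326) = -385*(-103/7 + 326) = -385*2179/7 = -119845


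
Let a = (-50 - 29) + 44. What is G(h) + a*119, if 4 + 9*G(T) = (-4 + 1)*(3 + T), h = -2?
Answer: -37492/9 ≈ -4165.8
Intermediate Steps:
a = -35 (a = -79 + 44 = -35)
G(T) = -13/9 - T/3 (G(T) = -4/9 + ((-4 + 1)*(3 + T))/9 = -4/9 + (-3*(3 + T))/9 = -4/9 + (-9 - 3*T)/9 = -4/9 + (-1 - T/3) = -13/9 - T/3)
G(h) + a*119 = (-13/9 - ⅓*(-2)) - 35*119 = (-13/9 + ⅔) - 4165 = -7/9 - 4165 = -37492/9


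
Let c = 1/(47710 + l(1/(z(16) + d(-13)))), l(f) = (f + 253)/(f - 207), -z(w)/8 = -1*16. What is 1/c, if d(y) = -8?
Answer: 1185038329/24839 ≈ 47709.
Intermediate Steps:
z(w) = 128 (z(w) = -(-8)*16 = -8*(-16) = 128)
l(f) = (253 + f)/(-207 + f)
c = 24839/1185038329 (c = 1/(47710 + (253 + 1/(128 - 8))/(-207 + 1/(128 - 8))) = 1/(47710 + (253 + 1/120)/(-207 + 1/120)) = 1/(47710 + (30361/120)/(-24839/120)) = 1/(47710 - 120/24839*30361/120) = 1/(47710 - 30361/24839) = 1/(1185038329/24839) = 24839/1185038329 ≈ 2.0960e-5)
1/c = 1/(24839/1185038329) = 1185038329/24839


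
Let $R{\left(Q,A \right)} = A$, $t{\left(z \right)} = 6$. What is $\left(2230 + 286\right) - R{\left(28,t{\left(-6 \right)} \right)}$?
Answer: $2510$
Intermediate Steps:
$\left(2230 + 286\right) - R{\left(28,t{\left(-6 \right)} \right)} = \left(2230 + 286\right) - 6 = 2516 - 6 = 2510$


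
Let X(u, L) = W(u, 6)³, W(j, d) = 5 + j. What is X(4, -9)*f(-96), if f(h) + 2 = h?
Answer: -71442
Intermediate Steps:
f(h) = -2 + h
X(u, L) = (5 + u)³
X(4, -9)*f(-96) = (5 + 4)³*(-2 - 96) = 9³*(-98) = 729*(-98) = -71442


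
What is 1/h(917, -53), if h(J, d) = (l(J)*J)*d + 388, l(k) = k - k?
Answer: 1/388 ≈ 0.0025773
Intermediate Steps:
l(k) = 0
h(J, d) = 388 (h(J, d) = (0*J)*d + 388 = 0*d + 388 = 0 + 388 = 388)
1/h(917, -53) = 1/388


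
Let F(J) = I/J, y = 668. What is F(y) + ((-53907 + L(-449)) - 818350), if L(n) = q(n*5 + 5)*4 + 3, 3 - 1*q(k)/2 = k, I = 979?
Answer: -570678101/668 ≈ -8.5431e+5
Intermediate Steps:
q(k) = 6 - 2*k
L(n) = -13 - 40*n (L(n) = (6 - 2*(n*5 + 5))*4 + 3 = (6 - 2*(5*n + 5))*4 + 3 = (6 - 2*(5 + 5*n))*4 + 3 = (6 + (-10 - 10*n))*4 + 3 = (-4 - 10*n)*4 + 3 = (-16 - 40*n) + 3 = -13 - 40*n)
F(J) = 979/J
F(y) + ((-53907 + L(-449)) - 818350) = 979/668 + ((-53907 + (-13 - 40*(-449))) - 818350) = 979*(1/668) + ((-53907 + (-13 + 17960)) - 818350) = 979/668 + ((-53907 + 17947) - 818350) = 979/668 + (-35960 - 818350) = 979/668 - 854310 = -570678101/668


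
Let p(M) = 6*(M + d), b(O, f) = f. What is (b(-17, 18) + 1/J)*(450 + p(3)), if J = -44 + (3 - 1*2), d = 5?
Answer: 384954/43 ≈ 8952.4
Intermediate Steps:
p(M) = 30 + 6*M (p(M) = 6*(M + 5) = 6*(5 + M) = 30 + 6*M)
J = -43 (J = -44 + (3 - 2) = -44 + 1 = -43)
(b(-17, 18) + 1/J)*(450 + p(3)) = (18 + 1/(-43))*(450 + (30 + 6*3)) = (18 - 1/43)*(450 + (30 + 18)) = 773*(450 + 48)/43 = (773/43)*498 = 384954/43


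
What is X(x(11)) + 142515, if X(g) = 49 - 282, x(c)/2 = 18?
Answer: 142282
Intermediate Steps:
x(c) = 36 (x(c) = 2*18 = 36)
X(g) = -233
X(x(11)) + 142515 = -233 + 142515 = 142282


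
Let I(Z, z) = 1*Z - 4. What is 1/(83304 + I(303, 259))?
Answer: 1/83603 ≈ 1.1961e-5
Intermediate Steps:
I(Z, z) = -4 + Z (I(Z, z) = Z - 4 = -4 + Z)
1/(83304 + I(303, 259)) = 1/(83304 + (-4 + 303)) = 1/(83304 + 299) = 1/83603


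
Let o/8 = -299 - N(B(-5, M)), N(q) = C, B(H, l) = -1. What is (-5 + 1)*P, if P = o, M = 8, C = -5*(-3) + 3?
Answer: 10144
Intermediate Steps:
C = 18 (C = 15 + 3 = 18)
N(q) = 18
o = -2536 (o = 8*(-299 - 1*18) = 8*(-299 - 18) = 8*(-317) = -2536)
P = -2536
(-5 + 1)*P = (-5 + 1)*(-2536) = -4*(-2536) = 10144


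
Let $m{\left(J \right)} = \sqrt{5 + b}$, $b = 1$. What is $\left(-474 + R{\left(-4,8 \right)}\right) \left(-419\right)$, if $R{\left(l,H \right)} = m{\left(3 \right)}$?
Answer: $198606 - 419 \sqrt{6} \approx 1.9758 \cdot 10^{5}$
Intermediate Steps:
$m{\left(J \right)} = \sqrt{6}$ ($m{\left(J \right)} = \sqrt{5 + 1} = \sqrt{6}$)
$R{\left(l,H \right)} = \sqrt{6}$
$\left(-474 + R{\left(-4,8 \right)}\right) \left(-419\right) = \left(-474 + \sqrt{6}\right) \left(-419\right) = 198606 - 419 \sqrt{6}$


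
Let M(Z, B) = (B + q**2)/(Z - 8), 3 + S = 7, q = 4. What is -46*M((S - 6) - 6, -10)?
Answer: 69/4 ≈ 17.250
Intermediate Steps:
S = 4 (S = -3 + 7 = 4)
M(Z, B) = (16 + B)/(-8 + Z) (M(Z, B) = (B + 4**2)/(Z - 8) = (B + 16)/(-8 + Z) = (16 + B)/(-8 + Z))
-46*M((S - 6) - 6, -10) = -46*(16 - 10)/(-8 + ((4 - 6) - 6)) = -46*6/(-8 + (-2 - 6)) = -46*6/(-8 - 8) = -46*6/(-16) = -(-23)*6/8 = -46*(-3/8) = 69/4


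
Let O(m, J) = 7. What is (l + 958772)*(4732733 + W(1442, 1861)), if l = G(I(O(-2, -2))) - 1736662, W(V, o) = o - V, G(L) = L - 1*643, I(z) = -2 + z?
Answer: -3684891360256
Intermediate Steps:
G(L) = -643 + L (G(L) = L - 643 = -643 + L)
l = -1737300 (l = (-643 + (-2 + 7)) - 1736662 = (-643 + 5) - 1736662 = -638 - 1736662 = -1737300)
(l + 958772)*(4732733 + W(1442, 1861)) = (-1737300 + 958772)*(4732733 + (1861 - 1*1442)) = -778528*(4732733 + (1861 - 1442)) = -778528*(4732733 + 419) = -778528*4733152 = -3684891360256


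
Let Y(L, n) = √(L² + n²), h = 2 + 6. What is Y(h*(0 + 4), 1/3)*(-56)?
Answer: -56*√9217/3 ≈ -1792.1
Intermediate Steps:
h = 8
Y(h*(0 + 4), 1/3)*(-56) = √((8*(0 + 4))² + (1/3)²)*(-56) = √((8*4)² + (⅓)²)*(-56) = √(32² + ⅑)*(-56) = √(1024 + ⅑)*(-56) = √(9217/9)*(-56) = (√9217/3)*(-56) = -56*√9217/3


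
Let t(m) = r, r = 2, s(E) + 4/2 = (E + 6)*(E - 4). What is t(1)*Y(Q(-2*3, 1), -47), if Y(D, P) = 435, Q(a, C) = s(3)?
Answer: 870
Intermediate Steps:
s(E) = -2 + (-4 + E)*(6 + E) (s(E) = -2 + (E + 6)*(E - 4) = -2 + (6 + E)*(-4 + E) = -2 + (-4 + E)*(6 + E))
Q(a, C) = -11 (Q(a, C) = -26 + 3² + 2*3 = -26 + 9 + 6 = -11)
t(m) = 2
t(1)*Y(Q(-2*3, 1), -47) = 2*435 = 870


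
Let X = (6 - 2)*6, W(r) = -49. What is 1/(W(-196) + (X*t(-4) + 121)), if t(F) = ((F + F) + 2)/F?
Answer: 1/108 ≈ 0.0092593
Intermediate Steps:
X = 24 (X = 4*6 = 24)
t(F) = (2 + 2*F)/F (t(F) = (2*F + 2)/F = (2 + 2*F)/F)
1/(W(-196) + (X*t(-4) + 121)) = 1/(-49 + (24*(2 + 2/(-4)) + 121)) = 1/(-49 + (24*(2 + 2*(-1/4)) + 121)) = 1/(-49 + (24*(2 - 1/2) + 121)) = 1/(-49 + (24*(3/2) + 121)) = 1/(-49 + (36 + 121)) = 1/(-49 + 157) = 1/108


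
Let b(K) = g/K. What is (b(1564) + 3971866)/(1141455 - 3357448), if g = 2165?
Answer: -6212000589/3465813052 ≈ -1.7924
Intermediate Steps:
b(K) = 2165/K
(b(1564) + 3971866)/(1141455 - 3357448) = (2165/1564 + 3971866)/(1141455 - 3357448) = (2165*(1/1564) + 3971866)/(-2215993) = (2165/1564 + 3971866)*(-1/2215993) = (6212000589/1564)*(-1/2215993) = -6212000589/3465813052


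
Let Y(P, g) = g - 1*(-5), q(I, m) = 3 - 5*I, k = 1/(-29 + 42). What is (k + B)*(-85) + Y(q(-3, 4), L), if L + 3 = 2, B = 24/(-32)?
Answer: 3183/52 ≈ 61.212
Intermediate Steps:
k = 1/13 ≈ 0.076923
B = -¾ (B = 24*(-1/32) = -¾ ≈ -0.75000)
L = -1 (L = -3 + 2 = -1)
Y(P, g) = 5 + g (Y(P, g) = g + 5 = 5 + g)
(k + B)*(-85) + Y(q(-3, 4), L) = (1/13 - ¾)*(-85) + (5 - 1) = -35/52*(-85) + 4 = 2975/52 + 4 = 3183/52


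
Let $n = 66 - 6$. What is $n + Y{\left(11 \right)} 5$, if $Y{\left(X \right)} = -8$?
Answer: $20$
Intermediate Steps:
$n = 60$ ($n = 66 - 6 = 60$)
$n + Y{\left(11 \right)} 5 = 60 - 40 = 20$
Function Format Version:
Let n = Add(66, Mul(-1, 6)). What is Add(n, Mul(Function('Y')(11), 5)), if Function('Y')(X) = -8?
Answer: 20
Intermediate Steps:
n = 60 (n = Add(66, -6) = 60)
Add(n, Mul(Function('Y')(11), 5)) = Add(60, Mul(-8, 5)) = Add(60, -40) = 20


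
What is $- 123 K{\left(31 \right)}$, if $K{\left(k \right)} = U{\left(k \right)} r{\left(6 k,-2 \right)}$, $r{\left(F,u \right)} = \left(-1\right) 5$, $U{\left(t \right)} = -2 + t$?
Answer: $17835$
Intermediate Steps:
$r{\left(F,u \right)} = -5$
$K{\left(k \right)} = 10 - 5 k$ ($K{\left(k \right)} = \left(-2 + k\right) \left(-5\right) = 10 - 5 k$)
$- 123 K{\left(31 \right)} = - 123 \left(10 - 155\right) = \left(-123\right) \left(-145\right) = 17835$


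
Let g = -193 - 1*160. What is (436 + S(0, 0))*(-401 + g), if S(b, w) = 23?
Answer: -346086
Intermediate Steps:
g = -353 (g = -193 - 160 = -353)
(436 + S(0, 0))*(-401 + g) = (436 + 23)*(-401 - 353) = 459*(-754) = -346086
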